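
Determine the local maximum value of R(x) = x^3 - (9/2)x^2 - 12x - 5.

3/2

R'(x) = 3x^2 - 9x - 12 = 0 at x = -1, 4.
Since R''(x) = 6x - 9, we get R''(-1) = -15 < 0 ⇒ local maximum; R''(4) = 15 > 0 ⇒ local minimum.
The local maximum is R(-1) = 3/2.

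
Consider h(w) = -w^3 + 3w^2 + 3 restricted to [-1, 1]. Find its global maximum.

7

The derivative is -3w^2 + 6w, whose only zero in [-1, 1] is w = 0.
Compare values at every candidate in [-1, 1]: h(-1) = 7, h(0) = 3, h(1) = 5.
So the maximum is h(-1) = 7.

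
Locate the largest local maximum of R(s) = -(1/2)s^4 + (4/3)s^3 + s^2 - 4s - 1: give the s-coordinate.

R'(s) = -2s^3 + 4s^2 + 2s - 4 = 0 at s = -1, 1, 2.
R''(s) = -6s^2 + 8s + 2. R''(-1) = -12 < 0 ⇒ local maximum; R''(1) = 4 > 0 ⇒ local minimum; R''(2) = -6 < 0 ⇒ local maximum.
So the largest local maximum value is R(-1) = 13/6.

-1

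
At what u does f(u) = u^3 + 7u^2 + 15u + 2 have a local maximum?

f'(u) = 3u^2 + 14u + 15 = 0 at u = -3, -5/3.
Since f''(u) = 6u + 14, we get f''(-3) = -4 < 0 ⇒ local maximum; f''(-5/3) = 4 > 0 ⇒ local minimum.
Thus f has its local maximum at u = -3, with value -7.

-3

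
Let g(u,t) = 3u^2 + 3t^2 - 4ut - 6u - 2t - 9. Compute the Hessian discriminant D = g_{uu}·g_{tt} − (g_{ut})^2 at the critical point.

20

∂g/∂u = 6u - 4t - 6 = 0 and ∂g/∂t = -4u + 6t - 2 = 0, so (u, t) = (11/5, 9/5).
The Hessian has g_{uu} = 6, g_{tt} = 6, g_{ut} = -4, giving D = 20 > 0 with g_{uu} > 0, so the point is a local minimum.
D = (6)·(6) − (-4)^2 = 20.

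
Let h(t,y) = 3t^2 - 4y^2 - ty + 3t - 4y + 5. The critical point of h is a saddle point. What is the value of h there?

∂h/∂t = 6t - y + 3 = 0 and ∂h/∂y = -t - 8y - 4 = 0, so (t, y) = (-4/7, -3/7).
The Hessian has h_{tt} = 6, h_{yy} = -8, h_{ty} = -1, giving D = -49 < 0, so the point is a saddle point.
h(-4/7, -3/7) = 5.

5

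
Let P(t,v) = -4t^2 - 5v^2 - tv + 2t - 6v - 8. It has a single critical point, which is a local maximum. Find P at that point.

∂P/∂t = -8t - v + 2 = 0 and ∂P/∂v = -t - 10v - 6 = 0, so (t, v) = (26/79, -50/79).
The Hessian has P_{tt} = -8, P_{vv} = -10, P_{tv} = -1, giving D = 79 > 0 with P_{tt} < 0, so the point is a local maximum.
P(26/79, -50/79) = -456/79.

-456/79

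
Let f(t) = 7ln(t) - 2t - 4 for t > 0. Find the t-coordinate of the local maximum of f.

f'(t) = 7/t − 2 = 0 gives t = 7/2.
f''(t) = -7/t², which is negative for t > 0, so this is a local maximum.
f(7/2) = 7·ln(7/2) - 7 - 4 ≈ -2.2307.

7/2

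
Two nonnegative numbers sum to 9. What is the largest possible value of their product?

With x + y = 9, the product is P(x) = x(9 − x).
P'(x) = 9 − 2x = 0 gives x = 9/2; P'' = −2 < 0, so this is the maximum.
P = 9/2·9/2 = 81/4.

81/4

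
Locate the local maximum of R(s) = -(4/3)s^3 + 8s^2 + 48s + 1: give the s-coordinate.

R'(s) = -4s^2 + 16s + 48. Setting R'(s) = 0 gives s ∈ {-2, 6}.
Since R''(s) = -8s + 16, we get R''(-2) = 32 > 0 ⇒ local minimum; R''(6) = -32 < 0 ⇒ local maximum.
The local maximum is R(6) = 289.

6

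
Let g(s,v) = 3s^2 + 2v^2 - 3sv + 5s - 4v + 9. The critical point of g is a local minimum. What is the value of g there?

∂g/∂s = 6s - 3v + 5 = 0 and ∂g/∂v = -3s + 4v - 4 = 0, so (s, v) = (-8/15, 3/5).
The Hessian has g_{ss} = 6, g_{vv} = 4, g_{sv} = -3, giving D = 15 > 0 with g_{ss} > 0, so the point is a local minimum.
g(-8/15, 3/5) = 97/15.

97/15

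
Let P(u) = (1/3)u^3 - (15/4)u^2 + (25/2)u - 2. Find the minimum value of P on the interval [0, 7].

P'(u) = u^2 - (15/2)u + 25/2, which vanishes at u = 5/2 and u = 5.
Evaluating at the critical points and endpoints: P(0) = -2; P(5/2) = 529/48; P(5) = 101/12; P(7) = 193/12.
So the minimum is P(0) = -2.

-2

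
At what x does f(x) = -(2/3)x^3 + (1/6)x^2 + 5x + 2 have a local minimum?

-3/2

f'(x) = -2x^2 + (1/3)x + 5. Setting f'(x) = 0 gives x ∈ {-3/2, 5/3}.
f''(x) = -4x + 1/3. f''(-3/2) = 19/3 > 0 ⇒ local minimum; f''(5/3) = -19/3 < 0 ⇒ local maximum.
Thus f has its local minimum at x = -3/2, with value -23/8.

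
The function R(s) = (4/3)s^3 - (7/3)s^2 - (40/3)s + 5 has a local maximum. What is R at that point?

1253/81

R'(s) = 4s^2 - (14/3)s - 40/3 = 0 at s = -4/3, 5/2.
Since R''(s) = 8s - 14/3, we get R''(-4/3) = -46/3 < 0 ⇒ local maximum; R''(5/2) = 46/3 > 0 ⇒ local minimum.
Thus R has its local maximum at s = -4/3, with value 1253/81.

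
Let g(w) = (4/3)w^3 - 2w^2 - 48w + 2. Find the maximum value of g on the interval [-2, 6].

Differentiating, g'(w) = 4w^2 - 4w - 48; whose only zero in [-2, 6] is w = 4.
Evaluating at the critical points and endpoints: g(-2) = 238/3,  g(4) = -410/3,  g(6) = -70.
The maximum over the interval is 238/3, attained at w = -2.

238/3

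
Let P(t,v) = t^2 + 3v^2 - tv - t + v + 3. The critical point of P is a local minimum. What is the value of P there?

∂P/∂t = 2t - v - 1 = 0 and ∂P/∂v = -t + 6v + 1 = 0, so (t, v) = (5/11, -1/11).
The Hessian has P_{tt} = 2, P_{vv} = 6, P_{tv} = -1, giving D = 11 > 0 with P_{tt} > 0, so the point is a local minimum.
P(5/11, -1/11) = 30/11.

30/11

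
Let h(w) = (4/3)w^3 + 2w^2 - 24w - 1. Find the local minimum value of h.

-91/3

h'(w) = 4w^2 + 4w - 24. Setting h'(w) = 0 gives w ∈ {-3, 2}.
Since h''(w) = 8w + 4, we get h''(-3) = -20 < 0 ⇒ local maximum; h''(2) = 20 > 0 ⇒ local minimum.
Thus h has its local minimum at w = 2, with value -91/3.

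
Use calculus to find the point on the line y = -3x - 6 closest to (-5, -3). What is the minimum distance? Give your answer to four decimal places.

3.7947

Minimize D(x)^2 = (x + 5)^2 + (-3x - 3)^2.
d/dx[D^2] = 2(x + 5) + 2·(-3)·(-3x - 3) = 0 ⇒ x = -7/5.
Then y = -9/5 and the distance is √(72/5) ≈ 3.7947.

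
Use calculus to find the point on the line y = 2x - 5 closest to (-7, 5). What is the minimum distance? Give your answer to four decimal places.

Minimize D(x)^2 = (x + 7)^2 + (2x - 10)^2.
d/dx[D^2] = 2(x + 7) + 2·2·(2x - 10) = 0 ⇒ x = 13/5.
Then y = 1/5 and the distance is √(576/5) ≈ 10.7331.

10.7331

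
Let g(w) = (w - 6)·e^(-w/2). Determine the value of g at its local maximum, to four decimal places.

0.0366

Differentiating with the product rule gives g'(w) = (-(1/2)w + 4)·e^(-w/2). Since e^(-w/2) > 0, the only critical point is w = 8.
g''(8) has the same sign as -1/2 < 0, so this is a local maximum.
g(8) = (2)·e^(-4) ≈ 0.0366.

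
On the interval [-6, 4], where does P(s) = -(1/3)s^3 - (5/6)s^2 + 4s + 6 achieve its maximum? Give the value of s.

P'(s) = -s^2 - (5/3)s + 4, which vanishes at s = -3 and s = 4/3.
Compare values at every candidate in [-6, 4]: P(-6) = 24; P(-3) = -9/2; P(4/3) = 734/81; P(4) = -38/3.
Hence the absolute maximum is 24 at s = -6.

-6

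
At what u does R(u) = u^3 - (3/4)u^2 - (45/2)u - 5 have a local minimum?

3

R'(u) = 3u^2 - (3/2)u - 45/2 = 0 at u = -5/2, 3.
R''(u) = 6u - 3/2. R''(-5/2) = -33/2 < 0 ⇒ local maximum; R''(3) = 33/2 > 0 ⇒ local minimum.
The local minimum is R(3) = -209/4.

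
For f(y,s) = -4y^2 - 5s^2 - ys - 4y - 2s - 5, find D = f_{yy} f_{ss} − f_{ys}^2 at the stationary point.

∂f/∂y = -8y - s - 4 = 0 and ∂f/∂s = -y - 10s - 2 = 0, so (y, s) = (-38/79, -12/79).
The Hessian has f_{yy} = -8, f_{ss} = -10, f_{ys} = -1, giving D = 79 > 0 with f_{yy} < 0, so the point is a local maximum.
D = (-8)·(-10) − (-1)^2 = 79.

79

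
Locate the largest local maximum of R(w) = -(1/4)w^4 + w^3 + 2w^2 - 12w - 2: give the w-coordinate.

-2

R'(w) = -w^3 + 3w^2 + 4w - 12 = 0 at w = -2, 2, 3.
R''(w) = -3w^2 + 6w + 4. R''(-2) = -20 < 0 ⇒ local maximum; R''(2) = 4 > 0 ⇒ local minimum; R''(3) = -5 < 0 ⇒ local maximum.
Thus R has its largest local maximum at w = -2, with value 18.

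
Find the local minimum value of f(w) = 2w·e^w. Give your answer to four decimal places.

f'(w) = 2·e^w + (2w)·1·e^w = (2w + 2)·e^w. Since e^w > 0, the only critical point is w = -1.
f''(-1) has the same sign as 2 > 0, so this is a local minimum.
f(-1) = (-2)·e^(-1) ≈ -0.7358.

-0.7358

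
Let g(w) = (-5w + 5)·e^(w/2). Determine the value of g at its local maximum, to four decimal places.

6.0653

g'(w) = (-5)·e^(w/2) + (-5w + 5)·(1/2)·e^(w/2) = (-(5/2)w - 5/2)·e^(w/2). Since e^(w/2) > 0, the only critical point is w = -1.
g''(-1) has the same sign as -5/2 < 0, so this is a local maximum.
g(-1) = (10)·e^(-1/2) ≈ 6.0653.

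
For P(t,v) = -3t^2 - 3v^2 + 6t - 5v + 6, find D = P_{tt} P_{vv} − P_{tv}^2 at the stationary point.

∂P/∂t = -6t + 6 = 0 and ∂P/∂v = -6v - 5 = 0, so (t, v) = (1, -5/6).
The Hessian has P_{tt} = -6, P_{vv} = -6, P_{tv} = 0, giving D = 36 > 0 with P_{tt} < 0, so the point is a local maximum.
D = (-6)·(-6) − (0)^2 = 36.

36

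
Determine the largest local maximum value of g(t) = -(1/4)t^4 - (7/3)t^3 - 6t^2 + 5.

g'(t) = -t^3 - 7t^2 - 12t = 0 at t = -4, -3, 0.
Second-derivative test with g''(t) = -3t^2 - 14t - 12: g''(-4) = -4 < 0 ⇒ local maximum; g''(-3) = 3 > 0 ⇒ local minimum; g''(0) = -12 < 0 ⇒ local maximum.
The largest local maximum is g(0) = 5.

5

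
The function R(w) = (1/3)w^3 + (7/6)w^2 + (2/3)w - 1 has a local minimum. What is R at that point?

Critical points: R'(w) = w^2 + (7/3)w + 2/3 vanishes at w = -2, -1/3.
Second-derivative test with R''(w) = 2w + 7/3: R''(-2) = -5/3 < 0 ⇒ local maximum; R''(-1/3) = 5/3 > 0 ⇒ local minimum.
So the local minimum value is R(-1/3) = -179/162.

-179/162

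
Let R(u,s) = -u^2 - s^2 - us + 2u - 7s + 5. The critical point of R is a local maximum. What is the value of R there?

∂R/∂u = -2u - s + 2 = 0 and ∂R/∂s = -u - 2s - 7 = 0, so (u, s) = (11/3, -16/3).
The Hessian has R_{uu} = -2, R_{ss} = -2, R_{us} = -1, giving D = 3 > 0 with R_{uu} < 0, so the point is a local maximum.
R(11/3, -16/3) = 82/3.

82/3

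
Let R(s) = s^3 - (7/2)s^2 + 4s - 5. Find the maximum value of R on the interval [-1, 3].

5/2

Differentiating, R'(s) = 3s^2 - 7s + 4; which vanishes at s = 1 and s = 4/3.
Candidates: R(-1) = -27/2, R(1) = -7/2, R(4/3) = -95/27, R(3) = 5/2.
Hence the absolute maximum is 5/2 at s = 3.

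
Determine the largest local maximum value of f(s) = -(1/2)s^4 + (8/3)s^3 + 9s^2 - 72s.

369/2

Critical points: f'(s) = -2s^3 + 8s^2 + 18s - 72 vanishes at s = -3, 3, 4.
Second-derivative test with f''(s) = -6s^2 + 16s + 18: f''(-3) = -84 < 0 ⇒ local maximum; f''(3) = 12 > 0 ⇒ local minimum; f''(4) = -14 < 0 ⇒ local maximum.
The largest local maximum is f(-3) = 369/2.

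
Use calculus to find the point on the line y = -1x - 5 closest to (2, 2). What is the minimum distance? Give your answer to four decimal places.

6.3640

Minimize D(x)^2 = (x - 2)^2 + (-x - 7)^2.
d/dx[D^2] = 2(x - 2) + 2·(-1)·(-x - 7) = 0 ⇒ x = -5/2.
Then y = -5/2 and the distance is √(81/2) ≈ 6.3640.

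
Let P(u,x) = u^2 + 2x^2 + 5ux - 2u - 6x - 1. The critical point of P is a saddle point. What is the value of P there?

∂P/∂u = 2u + 5x - 2 = 0 and ∂P/∂x = 5u + 4x - 6 = 0, so (u, x) = (22/17, -2/17).
The Hessian has P_{uu} = 2, P_{xx} = 4, P_{ux} = 5, giving D = -17 < 0, so the point is a saddle point.
P(22/17, -2/17) = -33/17.

-33/17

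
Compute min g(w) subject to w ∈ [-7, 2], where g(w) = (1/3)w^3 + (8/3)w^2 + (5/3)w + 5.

g'(w) = w^2 + (16/3)w + 5/3, which vanishes at w = -5 and w = -1/3.
Candidates: g(-7) = 29/3,  g(-5) = 65/3,  g(-1/3) = 383/81,  g(2) = 65/3.
The minimum over the interval is 383/81, attained at w = -1/3.

383/81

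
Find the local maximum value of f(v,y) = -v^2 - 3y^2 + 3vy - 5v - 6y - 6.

∂f/∂v = -2v + 3y - 5 = 0 and ∂f/∂y = 3v - 6y - 6 = 0, so (v, y) = (-16, -9).
The Hessian has f_{vv} = -2, f_{yy} = -6, f_{vy} = 3, giving D = 3 > 0 with f_{vv} < 0, so the point is a local maximum.
f(-16, -9) = 61.

61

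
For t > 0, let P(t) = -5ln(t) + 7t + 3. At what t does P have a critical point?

P'(t) = -5/t + 7 = 0 gives t = 5/7.
P''(t) = 5/t², which is positive for t > 0, so this is a local minimum.
P(5/7) = -5·ln(5/7) + 5 + 3 ≈ 9.6824.

5/7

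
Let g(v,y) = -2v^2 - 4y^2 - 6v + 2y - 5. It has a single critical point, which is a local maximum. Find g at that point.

-1/4

∂g/∂v = -4v - 6 = 0 and ∂g/∂y = -8y + 2 = 0, so (v, y) = (-3/2, 1/4).
The Hessian has g_{vv} = -4, g_{yy} = -8, g_{vy} = 0, giving D = 32 > 0 with g_{vv} < 0, so the point is a local maximum.
g(-3/2, 1/4) = -1/4.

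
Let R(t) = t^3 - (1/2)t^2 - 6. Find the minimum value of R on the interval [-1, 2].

The derivative is 3t^2 - t, which vanishes at t = 0 and t = 1/3.
Evaluating at the critical points and endpoints: R(-1) = -15/2,  R(0) = -6,  R(1/3) = -325/54,  R(2) = 0.
So the minimum is R(-1) = -15/2.

-15/2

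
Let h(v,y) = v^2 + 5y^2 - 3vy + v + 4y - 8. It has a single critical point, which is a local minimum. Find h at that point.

-11

∂h/∂v = 2v - 3y + 1 = 0 and ∂h/∂y = -3v + 10y + 4 = 0, so (v, y) = (-2, -1).
The Hessian has h_{vv} = 2, h_{yy} = 10, h_{vy} = -3, giving D = 11 > 0 with h_{vv} > 0, so the point is a local minimum.
h(-2, -1) = -11.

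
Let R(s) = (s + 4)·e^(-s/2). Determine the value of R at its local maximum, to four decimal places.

Differentiating with the product rule gives R'(s) = (-(1/2)s - 1)·e^(-s/2). Since e^(-s/2) > 0, the only critical point is s = -2.
R''(-2) has the same sign as -1/2 < 0, so this is a local maximum.
R(-2) = (2)·e^(1) ≈ 5.4366.

5.4366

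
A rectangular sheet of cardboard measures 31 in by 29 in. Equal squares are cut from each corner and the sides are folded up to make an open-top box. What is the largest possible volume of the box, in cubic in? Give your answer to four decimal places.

1995.0042

With cut size x, the volume is V(x) = x(31 − 2x)(29 − 2x) for 0 < x < 14.5.
V'(x) = 12x^2 − 240x + 899. Setting V'(x) = 0 gives x ≈ 4.9917 (the root in (0, 14.5)).
V''(x) = 24x − 240 is negative there, so this is the maximum; V ≈ 1995.0042.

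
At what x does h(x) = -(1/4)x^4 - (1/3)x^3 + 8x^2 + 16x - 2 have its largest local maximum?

4

h'(x) = -x^3 - x^2 + 16x + 16. Setting h'(x) = 0 gives x ∈ {-4, -1, 4}.
h''(x) = -3x^2 - 2x + 16. h''(-4) = -24 < 0 ⇒ local maximum; h''(-1) = 15 > 0 ⇒ local minimum; h''(4) = -40 < 0 ⇒ local maximum.
The largest local maximum is h(4) = 314/3.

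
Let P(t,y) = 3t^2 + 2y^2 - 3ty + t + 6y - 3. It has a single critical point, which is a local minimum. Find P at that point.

-173/15

∂P/∂t = 6t - 3y + 1 = 0 and ∂P/∂y = -3t + 4y + 6 = 0, so (t, y) = (-22/15, -13/5).
The Hessian has P_{tt} = 6, P_{yy} = 4, P_{ty} = -3, giving D = 15 > 0 with P_{tt} > 0, so the point is a local minimum.
P(-22/15, -13/5) = -173/15.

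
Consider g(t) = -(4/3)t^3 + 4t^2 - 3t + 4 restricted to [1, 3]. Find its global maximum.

4

g'(t) = -4t^2 + 8t - 3, whose only zero in [1, 3] is t = 3/2.
Evaluating at the critical points and endpoints: g(1) = 11/3; g(3/2) = 4; g(3) = -5.
So the maximum is g(3/2) = 4.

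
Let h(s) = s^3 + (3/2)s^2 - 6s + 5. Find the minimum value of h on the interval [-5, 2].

-105/2

The derivative is 3s^2 + 3s - 6, which vanishes at s = -2 and s = 1.
Evaluating at the critical points and endpoints: h(-5) = -105/2; h(-2) = 15; h(1) = 3/2; h(2) = 7.
Hence the absolute minimum is -105/2 at s = -5.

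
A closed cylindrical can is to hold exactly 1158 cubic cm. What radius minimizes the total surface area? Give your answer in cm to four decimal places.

5.6908

With radius r and height h, πr²h = 1158 so h = 1158/(πr²), and S(r) = 2πr² + 2πrh = 2πr² + 2·1158/r.
S'(r) = 4πr − 2·1158/r² = 0 ⇒ r³ = 1158/(2π), so r ≈ 5.6908 and h = 2r ≈ 11.3817.
S''(r) = 4π + 4·1158/r³ > 0, so this is the minimum; S ≈ 610.4549.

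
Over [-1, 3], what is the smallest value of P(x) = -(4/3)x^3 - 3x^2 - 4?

-67

The derivative is -4x^2 - 6x, whose only zero in [-1, 3] is x = 0.
Candidates: P(-1) = -17/3,  P(0) = -4,  P(3) = -67.
So the minimum is P(3) = -67.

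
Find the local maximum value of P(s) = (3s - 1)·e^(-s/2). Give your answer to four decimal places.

Differentiating with the product rule gives P'(s) = (-(3/2)s + 7/2)·e^(-s/2). Since e^(-s/2) > 0, the only critical point is s = 7/3.
P''(7/3) has the same sign as -3/2 < 0, so this is a local maximum.
P(7/3) = (6)·e^(-7/6) ≈ 1.8684.

1.8684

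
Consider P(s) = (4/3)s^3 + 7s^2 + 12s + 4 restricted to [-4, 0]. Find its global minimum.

-52/3

Differentiating, P'(s) = 4s^2 + 14s + 12; which vanishes at s = -2 and s = -3/2.
Evaluating at the critical points and endpoints: P(-4) = -52/3,  P(-2) = -8/3,  P(-3/2) = -11/4,  P(0) = 4.
Hence the absolute minimum is -52/3 at s = -4.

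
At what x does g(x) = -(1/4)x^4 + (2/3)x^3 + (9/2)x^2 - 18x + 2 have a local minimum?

2

Critical points: g'(x) = -x^3 + 2x^2 + 9x - 18 vanishes at x = -3, 2, 3.
Second-derivative test with g''(x) = -3x^2 + 4x + 9: g''(-3) = -30 < 0 ⇒ local maximum; g''(2) = 5 > 0 ⇒ local minimum; g''(3) = -6 < 0 ⇒ local maximum.
So the local minimum value is g(2) = -44/3.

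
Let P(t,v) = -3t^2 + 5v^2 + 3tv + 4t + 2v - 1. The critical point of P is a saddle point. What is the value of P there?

∂P/∂t = -6t + 3v + 4 = 0 and ∂P/∂v = 3t + 10v + 2 = 0, so (t, v) = (34/69, -8/23).
The Hessian has P_{tt} = -6, P_{vv} = 10, P_{tv} = 3, giving D = -69 < 0, so the point is a saddle point.
P(34/69, -8/23) = -25/69.

-25/69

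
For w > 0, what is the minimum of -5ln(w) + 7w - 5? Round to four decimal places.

1.6824

g'(w) = -5/w + 7 = 0 gives w = 5/7.
g''(w) = 5/w², which is positive for w > 0, so this is a local minimum.
g(5/7) = -5·ln(5/7) + 5 - 5 ≈ 1.6824.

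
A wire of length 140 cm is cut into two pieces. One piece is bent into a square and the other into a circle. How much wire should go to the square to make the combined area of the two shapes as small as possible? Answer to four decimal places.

Let x be the length used for the square. Square side x/4; circle radius (140−x)/(2π).
A(x) = (x/4)² + π·((140−x)/(2π))² = x²/16 + (140−x)²/(4π) for 0 ≤ x ≤ 140. A'(x) = x/8 − (140−x)/(2π) = 0 gives x = 4·140/(π+4) ≈ 78.4139.
A'' = 1/8 + 1/(2π) > 0, so this gives the minimum combined area; x ≈ 78.4139 cm to the square.

78.4139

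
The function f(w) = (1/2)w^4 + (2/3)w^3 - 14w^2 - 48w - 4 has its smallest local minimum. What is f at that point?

Critical points: f'(w) = 2w^3 + 2w^2 - 28w - 48 vanishes at w = -3, -2, 4.
Second-derivative test with f''(w) = 6w^2 + 4w - 28: f''(-3) = 14 > 0 ⇒ local minimum; f''(-2) = -12 < 0 ⇒ local maximum; f''(4) = 84 > 0 ⇒ local minimum.
The smallest local minimum is f(4) = -748/3.

-748/3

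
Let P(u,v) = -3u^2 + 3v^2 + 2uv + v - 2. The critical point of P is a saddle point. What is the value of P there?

-83/40

∂P/∂u = -6u + 2v = 0 and ∂P/∂v = 2u + 6v + 1 = 0, so (u, v) = (-1/20, -3/20).
The Hessian has P_{uu} = -6, P_{vv} = 6, P_{uv} = 2, giving D = -40 < 0, so the point is a saddle point.
P(-1/20, -3/20) = -83/40.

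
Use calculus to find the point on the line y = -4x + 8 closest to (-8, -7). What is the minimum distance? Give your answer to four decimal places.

Minimize D(x)^2 = (x + 8)^2 + (-4x + 15)^2.
d/dx[D^2] = 2(x + 8) + 2·(-4)·(-4x + 15) = 0 ⇒ x = 52/17.
Then y = -72/17 and the distance is √(2209/17) ≈ 11.3992.

11.3992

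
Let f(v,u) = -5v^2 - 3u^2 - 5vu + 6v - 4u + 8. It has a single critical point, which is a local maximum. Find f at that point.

∂f/∂v = -10v - 5u + 6 = 0 and ∂f/∂u = -5v - 6u - 4 = 0, so (v, u) = (8/5, -2).
The Hessian has f_{vv} = -10, f_{uu} = -6, f_{vu} = -5, giving D = 35 > 0 with f_{vv} < 0, so the point is a local maximum.
f(8/5, -2) = 84/5.

84/5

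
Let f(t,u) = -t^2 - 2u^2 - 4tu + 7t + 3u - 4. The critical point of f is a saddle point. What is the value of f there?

-55/8

∂f/∂t = -2t - 4u + 7 = 0 and ∂f/∂u = -4t - 4u + 3 = 0, so (t, u) = (-2, 11/4).
The Hessian has f_{tt} = -2, f_{uu} = -4, f_{tu} = -4, giving D = -8 < 0, so the point is a saddle point.
f(-2, 11/4) = -55/8.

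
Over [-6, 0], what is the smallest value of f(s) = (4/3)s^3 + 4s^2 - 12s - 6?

-78

The derivative is 4s^2 + 8s - 12, whose only zero in [-6, 0] is s = -3.
Candidates: f(-6) = -78; f(-3) = 30; f(0) = -6.
The minimum over the interval is -78, attained at s = -6.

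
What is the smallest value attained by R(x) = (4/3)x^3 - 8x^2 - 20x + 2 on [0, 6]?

-394/3

R'(x) = 4x^2 - 16x - 20, whose only zero in [0, 6] is x = 5.
Compare values at every candidate in [0, 6]: R(0) = 2,  R(5) = -394/3,  R(6) = -118.
Hence the absolute minimum is -394/3 at x = 5.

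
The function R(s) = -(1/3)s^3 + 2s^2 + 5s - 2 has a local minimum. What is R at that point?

Critical points: R'(s) = -s^2 + 4s + 5 vanishes at s = -1, 5.
Since R''(s) = -2s + 4, we get R''(-1) = 6 > 0 ⇒ local minimum; R''(5) = -6 < 0 ⇒ local maximum.
So the local minimum value is R(-1) = -14/3.

-14/3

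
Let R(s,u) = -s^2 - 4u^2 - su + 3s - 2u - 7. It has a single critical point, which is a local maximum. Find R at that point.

∂R/∂s = -2s - u + 3 = 0 and ∂R/∂u = -s - 8u - 2 = 0, so (s, u) = (26/15, -7/15).
The Hessian has R_{ss} = -2, R_{uu} = -8, R_{su} = -1, giving D = 15 > 0 with R_{ss} < 0, so the point is a local maximum.
R(26/15, -7/15) = -59/15.

-59/15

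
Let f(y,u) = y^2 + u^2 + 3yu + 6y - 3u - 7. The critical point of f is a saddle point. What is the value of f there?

64/5

∂f/∂y = 2y + 3u + 6 = 0 and ∂f/∂u = 3y + 2u - 3 = 0, so (y, u) = (21/5, -24/5).
The Hessian has f_{yy} = 2, f_{uu} = 2, f_{yu} = 3, giving D = -5 < 0, so the point is a saddle point.
f(21/5, -24/5) = 64/5.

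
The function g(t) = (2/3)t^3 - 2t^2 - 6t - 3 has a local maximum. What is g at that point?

1/3

g'(t) = 2t^2 - 4t - 6 = 0 at t = -1, 3.
g''(t) = 4t - 4. g''(-1) = -8 < 0 ⇒ local maximum; g''(3) = 8 > 0 ⇒ local minimum.
The local maximum is g(-1) = 1/3.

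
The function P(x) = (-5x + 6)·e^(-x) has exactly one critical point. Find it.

Differentiating with the product rule gives P'(x) = (5x - 11)·e^(-x). Since e^(-x) > 0, the only critical point is x = 11/5.
P''(11/5) has the same sign as 5 > 0, so this is a local minimum.
P(11/5) = (-5)·e^(-11/5) ≈ -0.5540.

11/5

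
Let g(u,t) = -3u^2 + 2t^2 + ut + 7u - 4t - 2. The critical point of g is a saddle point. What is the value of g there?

28/25

∂g/∂u = -6u + t + 7 = 0 and ∂g/∂t = u + 4t - 4 = 0, so (u, t) = (32/25, 17/25).
The Hessian has g_{uu} = -6, g_{tt} = 4, g_{ut} = 1, giving D = -25 < 0, so the point is a saddle point.
g(32/25, 17/25) = 28/25.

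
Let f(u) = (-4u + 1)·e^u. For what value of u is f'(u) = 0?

f'(u) = (-4)·e^u + (-4u + 1)·1·e^u = (-4u - 3)·e^u. Since e^u > 0, the only critical point is u = -3/4.
f''(-3/4) has the same sign as -4 < 0, so this is a local maximum.
f(-3/4) = (4)·e^(-3/4) ≈ 1.8895.

-3/4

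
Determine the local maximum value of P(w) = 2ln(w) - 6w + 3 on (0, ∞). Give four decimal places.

-1.1972

P'(w) = 2/w − 6 = 0 gives w = 1/3.
P''(w) = -2/w², which is negative for w > 0, so this is a local maximum.
P(1/3) = 2·ln(1/3) - 2 + 3 ≈ -1.1972.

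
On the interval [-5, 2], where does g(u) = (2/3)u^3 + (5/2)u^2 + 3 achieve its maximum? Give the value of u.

2

g'(u) = 2u^2 + 5u, which vanishes at u = -5/2 and u = 0.
Candidates: g(-5) = -107/6, g(-5/2) = 197/24, g(0) = 3, g(2) = 55/3.
So the maximum is g(2) = 55/3.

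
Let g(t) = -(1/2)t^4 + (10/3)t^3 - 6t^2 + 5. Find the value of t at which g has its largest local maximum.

Critical points: g'(t) = -2t^3 + 10t^2 - 12t vanishes at t = 0, 2, 3.
g''(t) = -6t^2 + 20t - 12. g''(0) = -12 < 0 ⇒ local maximum; g''(2) = 4 > 0 ⇒ local minimum; g''(3) = -6 < 0 ⇒ local maximum.
Thus g has its largest local maximum at t = 0, with value 5.

0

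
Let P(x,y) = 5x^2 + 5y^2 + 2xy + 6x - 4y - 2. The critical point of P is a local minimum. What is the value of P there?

-125/24

∂P/∂x = 10x + 2y + 6 = 0 and ∂P/∂y = 2x + 10y - 4 = 0, so (x, y) = (-17/24, 13/24).
The Hessian has P_{xx} = 10, P_{yy} = 10, P_{xy} = 2, giving D = 96 > 0 with P_{xx} > 0, so the point is a local minimum.
P(-17/24, 13/24) = -125/24.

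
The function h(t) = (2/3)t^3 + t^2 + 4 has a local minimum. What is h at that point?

4

Critical points: h'(t) = 2t^2 + 2t vanishes at t = -1, 0.
h''(t) = 4t + 2. h''(-1) = -2 < 0 ⇒ local maximum; h''(0) = 2 > 0 ⇒ local minimum.
So the local minimum value is h(0) = 4.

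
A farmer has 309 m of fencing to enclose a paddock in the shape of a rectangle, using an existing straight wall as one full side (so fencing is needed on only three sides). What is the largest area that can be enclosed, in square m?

95481/8

Let the sides perpendicular to the wall have length x and the parallel side y, so 2x + y = 309 and the area is A = xy = x(309 − 2x).
A'(x) = 309 − 4x = 0 gives x = 309/4, and A''(x) = −4 < 0 confirms a maximum.
Then y = 309 − 2·309/4 = 309/2 and A = 95481/8.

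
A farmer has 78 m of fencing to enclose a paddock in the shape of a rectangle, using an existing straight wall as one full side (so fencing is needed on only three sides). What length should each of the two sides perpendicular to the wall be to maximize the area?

Let the sides perpendicular to the wall have length x and the parallel side y, so 2x + y = 78 and the area is A = xy = x(78 − 2x).
A'(x) = 78 − 4x = 0 gives x = 39/2, and A''(x) = −4 < 0 confirms a maximum.
Then y = 78 − 2·39/2 = 39 and A = 1521/2.

39/2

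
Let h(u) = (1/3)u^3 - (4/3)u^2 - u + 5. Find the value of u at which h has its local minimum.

Critical points: h'(u) = u^2 - (8/3)u - 1 vanishes at u = -1/3, 3.
h''(u) = 2u - 8/3. h''(-1/3) = -10/3 < 0 ⇒ local maximum; h''(3) = 10/3 > 0 ⇒ local minimum.
The local minimum is h(3) = -1.

3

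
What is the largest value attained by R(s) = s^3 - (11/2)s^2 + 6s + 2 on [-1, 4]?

104/27

R'(s) = 3s^2 - 11s + 6, which vanishes at s = 2/3 and s = 3.
Candidates: R(-1) = -21/2; R(2/3) = 104/27; R(3) = -5/2; R(4) = 2.
Hence the absolute maximum is 104/27 at s = 2/3.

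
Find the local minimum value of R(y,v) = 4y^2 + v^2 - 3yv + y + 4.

∂R/∂y = 8y - 3v + 1 = 0 and ∂R/∂v = -3y + 2v = 0, so (y, v) = (-2/7, -3/7).
The Hessian has R_{yy} = 8, R_{vv} = 2, R_{yv} = -3, giving D = 7 > 0 with R_{yy} > 0, so the point is a local minimum.
R(-2/7, -3/7) = 27/7.

27/7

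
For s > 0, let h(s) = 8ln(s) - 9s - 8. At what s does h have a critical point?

8/9

h'(s) = 8/s − 9 = 0 gives s = 8/9.
h''(s) = -8/s², which is negative for s > 0, so this is a local maximum.
h(8/9) = 8·ln(8/9) - 8 - 8 ≈ -16.9423.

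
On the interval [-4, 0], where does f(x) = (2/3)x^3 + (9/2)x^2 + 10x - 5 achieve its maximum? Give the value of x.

0

The derivative is 2x^2 + 9x + 10, which vanishes at x = -5/2 and x = -2.
Compare values at every candidate in [-4, 0]: f(-4) = -47/3, f(-5/2) = -295/24, f(-2) = -37/3, f(0) = -5.
Hence the absolute maximum is -5 at x = 0.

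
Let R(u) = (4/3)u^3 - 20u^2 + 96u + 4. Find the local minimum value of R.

R'(u) = 4u^2 - 40u + 96 = 0 at u = 4, 6.
Since R''(u) = 8u - 40, we get R''(4) = -8 < 0 ⇒ local maximum; R''(6) = 8 > 0 ⇒ local minimum.
Thus R has its local minimum at u = 6, with value 148.

148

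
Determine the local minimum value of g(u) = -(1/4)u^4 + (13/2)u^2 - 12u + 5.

-3/4

g'(u) = -u^3 + 13u - 12 = 0 at u = -4, 1, 3.
Since g''(u) = -3u^2 + 13, we get g''(-4) = -35 < 0 ⇒ local maximum; g''(1) = 10 > 0 ⇒ local minimum; g''(3) = -14 < 0 ⇒ local maximum.
The local minimum is g(1) = -3/4.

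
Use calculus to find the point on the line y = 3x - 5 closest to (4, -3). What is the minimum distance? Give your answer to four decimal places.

3.1623

Minimize D(x)^2 = (x - 4)^2 + (3x - 2)^2.
d/dx[D^2] = 2(x - 4) + 2·3·(3x - 2) = 0 ⇒ x = 1.
Then y = -2 and the distance is √(10) ≈ 3.1623.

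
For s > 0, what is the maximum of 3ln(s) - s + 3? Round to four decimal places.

g'(s) = 3/s − 1 = 0 gives s = 3.
g''(s) = -3/s², which is negative for s > 0, so this is a local maximum.
g(3) = 3·ln(3) - 3 + 3 ≈ 3.2958.

3.2958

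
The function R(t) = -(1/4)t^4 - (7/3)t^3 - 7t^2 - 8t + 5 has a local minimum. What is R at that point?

R'(t) = -t^3 - 7t^2 - 14t - 8 = 0 at t = -4, -2, -1.
Second-derivative test with R''(t) = -3t^2 - 14t - 14: R''(-4) = -6 < 0 ⇒ local maximum; R''(-2) = 2 > 0 ⇒ local minimum; R''(-1) = -3 < 0 ⇒ local maximum.
Thus R has its local minimum at t = -2, with value 23/3.

23/3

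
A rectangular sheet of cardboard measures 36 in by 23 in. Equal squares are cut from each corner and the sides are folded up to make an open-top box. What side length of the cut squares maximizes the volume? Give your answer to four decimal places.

4.5708

With cut size x, the volume is V(x) = x(36 − 2x)(23 − 2x) for 0 < x < 11.5.
V'(x) = 12x^2 − 236x + 828. Setting V'(x) = 0 gives x ≈ 4.5708 (the root in (0, 11.5)).
V''(x) = 24x − 236 is negative there, so this is the maximum; V ≈ 1701.3178.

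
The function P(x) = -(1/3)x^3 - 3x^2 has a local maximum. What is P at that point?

0

P'(x) = -x^2 - 6x. Setting P'(x) = 0 gives x ∈ {-6, 0}.
P''(x) = -2x - 6. P''(-6) = 6 > 0 ⇒ local minimum; P''(0) = -6 < 0 ⇒ local maximum.
So the local maximum value is P(0) = 0.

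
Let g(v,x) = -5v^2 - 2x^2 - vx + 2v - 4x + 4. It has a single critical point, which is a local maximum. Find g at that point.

∂g/∂v = -10v - x + 2 = 0 and ∂g/∂x = -v - 4x - 4 = 0, so (v, x) = (4/13, -14/13).
The Hessian has g_{vv} = -10, g_{xx} = -4, g_{vx} = -1, giving D = 39 > 0 with g_{vv} < 0, so the point is a local maximum.
g(4/13, -14/13) = 84/13.

84/13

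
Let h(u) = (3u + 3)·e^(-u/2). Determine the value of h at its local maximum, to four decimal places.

By the product rule, h'(u) = (-(3/2)u + 3/2)·e^(-u/2). Since e^(-u/2) > 0, the only critical point is u = 1.
h''(1) has the same sign as -3/2 < 0, so this is a local maximum.
h(1) = (6)·e^(-1/2) ≈ 3.6392.

3.6392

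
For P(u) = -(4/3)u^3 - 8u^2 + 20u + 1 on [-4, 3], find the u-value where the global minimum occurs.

The derivative is -4u^2 - 16u + 20, whose only zero in [-4, 3] is u = 1.
Candidates: P(-4) = -365/3; P(1) = 35/3; P(3) = -47.
The minimum over the interval is -365/3, attained at u = -4.

-4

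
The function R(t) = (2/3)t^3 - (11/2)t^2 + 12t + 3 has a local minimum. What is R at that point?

17/3

R'(t) = 2t^2 - 11t + 12 = 0 at t = 3/2, 4.
R''(t) = 4t - 11. R''(3/2) = -5 < 0 ⇒ local maximum; R''(4) = 5 > 0 ⇒ local minimum.
So the local minimum value is R(4) = 17/3.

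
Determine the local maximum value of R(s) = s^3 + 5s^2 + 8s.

Critical points: R'(s) = 3s^2 + 10s + 8 vanishes at s = -2, -4/3.
Second-derivative test with R''(s) = 6s + 10: R''(-2) = -2 < 0 ⇒ local maximum; R''(-4/3) = 2 > 0 ⇒ local minimum.
So the local maximum value is R(-2) = -4.

-4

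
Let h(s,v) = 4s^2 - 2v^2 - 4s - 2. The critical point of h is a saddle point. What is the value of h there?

∂h/∂s = 8s - 4 = 0 and ∂h/∂v = -4v = 0, so (s, v) = (1/2, 0).
The Hessian has h_{ss} = 8, h_{vv} = -4, h_{sv} = 0, giving D = -32 < 0, so the point is a saddle point.
h(1/2, 0) = -3.

-3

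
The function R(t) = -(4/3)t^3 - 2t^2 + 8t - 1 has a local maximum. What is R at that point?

R'(t) = -4t^2 - 4t + 8. Setting R'(t) = 0 gives t ∈ {-2, 1}.
R''(t) = -8t - 4. R''(-2) = 12 > 0 ⇒ local minimum; R''(1) = -12 < 0 ⇒ local maximum.
So the local maximum value is R(1) = 11/3.

11/3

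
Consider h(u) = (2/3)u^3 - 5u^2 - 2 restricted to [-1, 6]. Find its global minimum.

-131/3

The derivative is 2u^2 - 10u, which vanishes at u = 0 and u = 5.
Compare values at every candidate in [-1, 6]: h(-1) = -23/3,  h(0) = -2,  h(5) = -131/3,  h(6) = -38.
The minimum over the interval is -131/3, attained at u = 5.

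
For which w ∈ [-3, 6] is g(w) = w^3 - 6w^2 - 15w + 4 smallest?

g'(w) = 3w^2 - 12w - 15, which vanishes at w = -1 and w = 5.
Candidates: g(-3) = -32, g(-1) = 12, g(5) = -96, g(6) = -86.
The minimum over the interval is -96, attained at w = 5.

5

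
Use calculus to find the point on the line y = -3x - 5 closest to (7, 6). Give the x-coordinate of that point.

-13/5

Minimize D(x)^2 = (x - 7)^2 + (-3x - 11)^2.
d/dx[D^2] = 2(x - 7) + 2·(-3)·(-3x - 11) = 0 ⇒ x = -13/5.
Then y = 14/5 and the distance is √(512/5) ≈ 10.1193.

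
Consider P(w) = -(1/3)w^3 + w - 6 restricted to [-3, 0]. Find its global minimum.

Differentiating, P'(w) = -w^2 + 1; whose only zero in [-3, 0] is w = -1.
Candidates: P(-3) = 0,  P(-1) = -20/3,  P(0) = -6.
Hence the absolute minimum is -20/3 at w = -1.

-20/3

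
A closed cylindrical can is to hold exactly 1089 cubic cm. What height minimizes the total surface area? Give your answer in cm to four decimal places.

With radius r and height h, πr²h = 1089 so h = 1089/(πr²), and S(r) = 2πr² + 2πrh = 2πr² + 2·1089/r.
S'(r) = 4πr − 2·1089/r² = 0 ⇒ r³ = 1089/(2π), so r ≈ 5.5755 and h = 2r ≈ 11.1510.
S''(r) = 4π + 4·1089/r³ > 0, so this is the minimum; S ≈ 585.9580.

11.1510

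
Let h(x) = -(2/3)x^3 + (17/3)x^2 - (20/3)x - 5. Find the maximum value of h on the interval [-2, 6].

109/3

h'(x) = -2x^2 + (34/3)x - 20/3, which vanishes at x = 2/3 and x = 5.
Evaluating at the critical points and endpoints: h(-2) = 109/3; h(2/3) = -577/81; h(5) = 20; h(6) = 15.
So the maximum is h(-2) = 109/3.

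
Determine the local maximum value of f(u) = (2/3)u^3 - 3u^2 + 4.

4

f'(u) = 2u^2 - 6u. Setting f'(u) = 0 gives u ∈ {0, 3}.
f''(u) = 4u - 6. f''(0) = -6 < 0 ⇒ local maximum; f''(3) = 6 > 0 ⇒ local minimum.
The local maximum is f(0) = 4.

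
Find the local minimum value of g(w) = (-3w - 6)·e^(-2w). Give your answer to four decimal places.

-30.1283

g'(w) = (-3)·e^(-2w) + (-3w - 6)·(-2)·e^(-2w) = (6w + 9)·e^(-2w). Since e^(-2w) > 0, the only critical point is w = -3/2.
g''(-3/2) has the same sign as 6 > 0, so this is a local minimum.
g(-3/2) = (-3/2)·e^(3) ≈ -30.1283.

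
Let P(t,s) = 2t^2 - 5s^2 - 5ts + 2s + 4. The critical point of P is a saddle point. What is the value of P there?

∂P/∂t = 4t - 5s = 0 and ∂P/∂s = -5t - 10s + 2 = 0, so (t, s) = (2/13, 8/65).
The Hessian has P_{tt} = 4, P_{ss} = -10, P_{ts} = -5, giving D = -65 < 0, so the point is a saddle point.
P(2/13, 8/65) = 268/65.

268/65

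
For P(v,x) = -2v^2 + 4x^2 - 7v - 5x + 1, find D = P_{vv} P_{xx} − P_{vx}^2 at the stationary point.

∂P/∂v = -4v - 7 = 0 and ∂P/∂x = 8x - 5 = 0, so (v, x) = (-7/4, 5/8).
The Hessian has P_{vv} = -4, P_{xx} = 8, P_{vx} = 0, giving D = -32 < 0, so the point is a saddle point.
D = (-4)·(8) − (0)^2 = -32.

-32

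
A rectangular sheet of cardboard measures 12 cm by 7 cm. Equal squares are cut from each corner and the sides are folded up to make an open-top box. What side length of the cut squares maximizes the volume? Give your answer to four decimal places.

1.4266

With cut size x, the volume is V(x) = x(12 − 2x)(7 − 2x) for 0 < x < 3.5.
V'(x) = 12x^2 − 76x + 84. Setting V'(x) = 0 gives x ≈ 1.4266 (the root in (0, 3.5)).
V''(x) = 24x − 76 is negative there, so this is the maximum; V ≈ 54.1109.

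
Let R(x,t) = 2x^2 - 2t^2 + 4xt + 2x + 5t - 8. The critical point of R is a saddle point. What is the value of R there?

-127/16

∂R/∂x = 4x + 4t + 2 = 0 and ∂R/∂t = 4x - 4t + 5 = 0, so (x, t) = (-7/8, 3/8).
The Hessian has R_{xx} = 4, R_{tt} = -4, R_{xt} = 4, giving D = -32 < 0, so the point is a saddle point.
R(-7/8, 3/8) = -127/16.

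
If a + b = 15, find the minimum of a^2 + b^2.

225/2

With a + b = 15, a^2 + b^2 = a^2 + (15 − a)^2.
The derivative 2a − 2(15 − a) = 4a − 30 vanishes at a = 15/2; second derivative 4 > 0, a minimum.
The minimum is 2·(15/2)^2 = 225/2.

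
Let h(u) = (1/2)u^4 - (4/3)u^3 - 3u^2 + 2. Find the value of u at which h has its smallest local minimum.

3

h'(u) = 2u^3 - 4u^2 - 6u = 0 at u = -1, 0, 3.
Since h''(u) = 6u^2 - 8u - 6, we get h''(-1) = 8 > 0 ⇒ local minimum; h''(0) = -6 < 0 ⇒ local maximum; h''(3) = 24 > 0 ⇒ local minimum.
So the smallest local minimum value is h(3) = -41/2.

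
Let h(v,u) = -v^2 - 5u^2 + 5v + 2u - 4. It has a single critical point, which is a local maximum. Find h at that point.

49/20

∂h/∂v = -2v + 5 = 0 and ∂h/∂u = -10u + 2 = 0, so (v, u) = (5/2, 1/5).
The Hessian has h_{vv} = -2, h_{uu} = -10, h_{vu} = 0, giving D = 20 > 0 with h_{vv} < 0, so the point is a local maximum.
h(5/2, 1/5) = 49/20.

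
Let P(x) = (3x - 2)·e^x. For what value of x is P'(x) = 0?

-1/3

P'(x) = 3·e^x + (3x - 2)·1·e^x = (3x + 1)·e^x. Since e^x > 0, the only critical point is x = -1/3.
P''(-1/3) has the same sign as 3 > 0, so this is a local minimum.
P(-1/3) = (-3)·e^(-1/3) ≈ -2.1496.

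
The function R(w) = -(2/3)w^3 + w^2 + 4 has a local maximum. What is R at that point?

R'(w) = -2w^2 + 2w = 0 at w = 0, 1.
Since R''(w) = -4w + 2, we get R''(0) = 2 > 0 ⇒ local minimum; R''(1) = -2 < 0 ⇒ local maximum.
So the local maximum value is R(1) = 13/3.

13/3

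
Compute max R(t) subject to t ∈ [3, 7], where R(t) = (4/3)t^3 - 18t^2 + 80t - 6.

388/3

R'(t) = 4t^2 - 36t + 80, which vanishes at t = 4 and t = 5.
Candidates: R(3) = 108, R(4) = 334/3, R(5) = 332/3, R(7) = 388/3.
Hence the absolute maximum is 388/3 at t = 7.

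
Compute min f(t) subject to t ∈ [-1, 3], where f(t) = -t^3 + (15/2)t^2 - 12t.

The derivative is -3t^2 + 15t - 12, whose only zero in [-1, 3] is t = 1.
Candidates: f(-1) = 41/2,  f(1) = -11/2,  f(3) = 9/2.
The minimum over the interval is -11/2, attained at t = 1.

-11/2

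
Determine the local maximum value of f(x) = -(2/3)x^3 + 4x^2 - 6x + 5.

f'(x) = -2x^2 + 8x - 6. Setting f'(x) = 0 gives x ∈ {1, 3}.
f''(x) = -4x + 8. f''(1) = 4 > 0 ⇒ local minimum; f''(3) = -4 < 0 ⇒ local maximum.
Thus f has its local maximum at x = 3, with value 5.

5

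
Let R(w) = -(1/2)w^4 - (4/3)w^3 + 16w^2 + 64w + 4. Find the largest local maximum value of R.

R'(w) = -2w^3 - 4w^2 + 32w + 64 = 0 at w = -4, -2, 4.
Since R''(w) = -6w^2 - 8w + 32, we get R''(-4) = -32 < 0 ⇒ local maximum; R''(-2) = 24 > 0 ⇒ local minimum; R''(4) = -96 < 0 ⇒ local maximum.
So the largest local maximum value is R(4) = 908/3.

908/3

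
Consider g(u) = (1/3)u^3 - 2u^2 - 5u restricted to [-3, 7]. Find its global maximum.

The derivative is u^2 - 4u - 5, which vanishes at u = -1 and u = 5.
Evaluating at the critical points and endpoints: g(-3) = -12; g(-1) = 8/3; g(5) = -100/3; g(7) = -56/3.
Hence the absolute maximum is 8/3 at u = -1.

8/3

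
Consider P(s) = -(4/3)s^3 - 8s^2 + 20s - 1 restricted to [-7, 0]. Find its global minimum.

-403/3

The derivative is -4s^2 - 16s + 20, whose only zero in [-7, 0] is s = -5.
Evaluating at the critical points and endpoints: P(-7) = -227/3; P(-5) = -403/3; P(0) = -1.
So the minimum is P(-5) = -403/3.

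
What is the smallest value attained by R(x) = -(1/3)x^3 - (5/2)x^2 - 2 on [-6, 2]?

-137/6

R'(x) = -x^2 - 5x, which vanishes at x = -5 and x = 0.
Compare values at every candidate in [-6, 2]: R(-6) = -20; R(-5) = -137/6; R(0) = -2; R(2) = -44/3.
The minimum over the interval is -137/6, attained at x = -5.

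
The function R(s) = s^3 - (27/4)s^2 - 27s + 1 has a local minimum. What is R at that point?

Critical points: R'(s) = 3s^2 - (27/2)s - 27 vanishes at s = -3/2, 6.
Second-derivative test with R''(s) = 6s - 27/2: R''(-3/2) = -45/2 < 0 ⇒ local maximum; R''(6) = 45/2 > 0 ⇒ local minimum.
The local minimum is R(6) = -188.

-188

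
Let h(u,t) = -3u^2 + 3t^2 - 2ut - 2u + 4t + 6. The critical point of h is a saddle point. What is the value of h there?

47/10

∂h/∂u = -6u - 2t - 2 = 0 and ∂h/∂t = -2u + 6t + 4 = 0, so (u, t) = (-1/10, -7/10).
The Hessian has h_{uu} = -6, h_{tt} = 6, h_{ut} = -2, giving D = -40 < 0, so the point is a saddle point.
h(-1/10, -7/10) = 47/10.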